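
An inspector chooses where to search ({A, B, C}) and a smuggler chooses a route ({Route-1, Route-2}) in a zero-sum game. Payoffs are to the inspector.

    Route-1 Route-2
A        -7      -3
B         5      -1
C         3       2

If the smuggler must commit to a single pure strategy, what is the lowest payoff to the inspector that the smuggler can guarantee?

Column maxima: Route-1 → 5, Route-2 → 2.
The smallest of these is 2.

2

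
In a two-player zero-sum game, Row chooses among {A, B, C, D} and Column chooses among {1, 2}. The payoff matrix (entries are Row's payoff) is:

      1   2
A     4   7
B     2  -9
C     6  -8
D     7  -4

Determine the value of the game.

Row minima: A → 4, B → -9, C → -8, D → -4; maximin = 4.
Column maxima: 1 → 7, 2 → 7; minimax = 7.
4 ≠ 7, so there is no saddle point; optimal play is mixed.
B is strictly dominated by A, so Row never plays it.
C is strictly dominated by D, so Row never plays it.
On the remaining 2×2 (A, D vs 1, 2):
Let Row play A with probability p. Expected payoff against 1: 4p + 7(1−p) = −3p + 7; against 2: 7p + (-4)(1−p) = 11p − 4.
Setting these equal: −3p + 7 = 11p − 4 ⇒ −14p = -11 ⇒ p = 11/14, and the value is (-3)·(11/14) + 7 = 65/14.
For Column: with q = P(1), equating A's and D's payoffs gives −3q + 7 = 11q − 4 ⇒ q = 11/14.

65/14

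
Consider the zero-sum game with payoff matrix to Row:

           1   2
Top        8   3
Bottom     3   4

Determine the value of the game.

Row minima: Top → 3, Bottom → 3; maximin = 3.
Column maxima: 1 → 8, 2 → 4; minimax = 4.
3 ≠ 4, so there is no saddle point; optimal play is mixed.
Let Row play Top with probability p. Expected payoff against 1: 8p + 3(1−p) = 5p + 3; against 2: 3p + 4(1−p) = −p + 4.
Setting these equal: 5p + 3 = −p + 4 ⇒ 6p = 1 ⇒ p = 1/6, and the value is (5)·(1/6) + 3 = 23/6.
For Column: with q = P(1), equating Top's and Bottom's payoffs gives 5q + 3 = −q + 4 ⇒ q = 1/6.

23/6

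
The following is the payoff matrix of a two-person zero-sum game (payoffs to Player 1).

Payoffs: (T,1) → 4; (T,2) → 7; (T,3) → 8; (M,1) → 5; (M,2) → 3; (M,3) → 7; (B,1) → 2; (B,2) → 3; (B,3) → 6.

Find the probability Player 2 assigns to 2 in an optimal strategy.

Row minima: T → 4, M → 3, B → 2; maximin = 4.
Column maxima: 1 → 5, 2 → 7, 3 → 8; minimax = 5.
4 ≠ 5, so there is no saddle point; optimal play is mixed.
B is strictly dominated by T, so Player 1 never plays it.
3 is strictly dominated by 1 (it gives Player 1 strictly more in every row), so Player 2 never plays it.
On the remaining 2×2 (T, M vs 1, 2):
Let Player 1 play T with probability p. Expected payoff against 1: 4p + 5(1−p) = −p + 5; against 2: 7p + 3(1−p) = 4p + 3.
Setting these equal: −p + 5 = 4p + 3 ⇒ −5p = -2 ⇒ p = 2/5, and the value is (-1)·(2/5) + 5 = 23/5.
For Player 2: with q = P(1), equating T's and M's payoffs gives −3q + 7 = 2q + 3 ⇒ q = 4/5.

1/5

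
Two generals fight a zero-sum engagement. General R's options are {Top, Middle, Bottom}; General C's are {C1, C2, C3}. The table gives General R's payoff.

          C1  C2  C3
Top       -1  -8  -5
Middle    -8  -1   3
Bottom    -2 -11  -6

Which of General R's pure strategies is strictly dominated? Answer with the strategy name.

Bottom

Top gives a strictly higher payoff than Bottom against every column: -1 > -2, -8 > -11, -5 > -6.
So Bottom is strictly dominated and General R never plays it.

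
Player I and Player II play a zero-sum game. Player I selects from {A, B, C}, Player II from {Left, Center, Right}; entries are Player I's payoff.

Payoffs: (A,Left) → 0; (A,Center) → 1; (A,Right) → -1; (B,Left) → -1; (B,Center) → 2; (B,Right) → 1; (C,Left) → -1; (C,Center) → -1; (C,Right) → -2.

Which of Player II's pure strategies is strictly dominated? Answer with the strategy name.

Center

Right holds Player I's payoff strictly below Center in every row: -1 < 1, 1 < 2, -2 < -1.
So Center is strictly dominated for Player II.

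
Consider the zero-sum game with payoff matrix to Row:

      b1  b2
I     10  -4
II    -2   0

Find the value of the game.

Row minima: I → -4, II → -2; maximin = -2.
Column maxima: b1 → 10, b2 → 0; minimax = 0.
-2 ≠ 0, so there is no saddle point; optimal play is mixed.
Let Row play I with probability p. Expected payoff against b1: 10p + (-2)(1−p) = 12p − 2; against b2: (-4)p + 0(1−p) = −4p.
Setting these equal: 12p − 2 = −4p ⇒ 16p = 2 ⇒ p = 1/8, and the value is (12)·(1/8) − 2 = -1/2.
For Column: with q = P(b1), equating I's and II's payoffs gives 14q − 4 = −2q ⇒ q = 1/4.

-1/2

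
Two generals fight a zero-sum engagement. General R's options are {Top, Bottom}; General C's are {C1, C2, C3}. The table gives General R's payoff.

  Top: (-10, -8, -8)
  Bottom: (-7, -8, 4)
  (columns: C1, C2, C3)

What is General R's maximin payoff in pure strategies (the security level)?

-8

Row minima: Top → -10, Bottom → -8.
The best of these is -8.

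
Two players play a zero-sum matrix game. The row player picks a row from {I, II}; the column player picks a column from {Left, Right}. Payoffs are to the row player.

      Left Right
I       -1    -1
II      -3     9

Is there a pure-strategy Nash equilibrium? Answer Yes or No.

Row minima: I → -1, II → -3; maximin = -1.
Column maxima: Left → -1, Right → 9; minimax = -1.
maximin = minimax = -1, so a saddle point exists.

Yes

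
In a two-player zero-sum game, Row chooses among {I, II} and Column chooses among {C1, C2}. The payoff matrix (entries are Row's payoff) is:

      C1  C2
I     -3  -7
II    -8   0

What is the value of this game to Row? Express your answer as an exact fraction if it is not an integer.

-14/3

Row minima: I → -7, II → -8; maximin = -7.
Column maxima: C1 → -3, C2 → 0; minimax = -3.
-7 ≠ -3, so there is no saddle point; optimal play is mixed.
Let Row play I with probability p. Expected payoff against C1: (-3)p + (-8)(1−p) = 5p − 8; against C2: (-7)p + 0(1−p) = −7p.
Setting these equal: 5p − 8 = −7p ⇒ 12p = 8 ⇒ p = 2/3, and the value is (5)·(2/3) − 8 = -14/3.
For Column: with q = P(C1), equating I's and II's payoffs gives 4q − 7 = −8q ⇒ q = 7/12.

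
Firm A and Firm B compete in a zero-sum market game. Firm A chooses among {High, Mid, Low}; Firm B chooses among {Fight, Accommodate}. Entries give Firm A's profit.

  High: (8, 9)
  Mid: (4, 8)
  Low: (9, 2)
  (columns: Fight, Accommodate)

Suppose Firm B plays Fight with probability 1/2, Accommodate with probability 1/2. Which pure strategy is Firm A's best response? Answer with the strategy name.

High

Expected payoff of High: (1/2)·8 + (1/2)·9 = 17/2.
Expected payoff of Mid: (1/2)·4 + (1/2)·8 = 6.
Expected payoff of Low: (1/2)·9 + (1/2)·2 = 11/2.
The largest is 17/2, so Firm A's best response is High.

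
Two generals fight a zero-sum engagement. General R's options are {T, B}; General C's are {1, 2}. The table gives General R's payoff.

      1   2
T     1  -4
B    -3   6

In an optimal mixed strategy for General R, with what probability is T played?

Row minima: T → -4, B → -3; maximin = -3.
Column maxima: 1 → 1, 2 → 6; minimax = 1.
-3 ≠ 1, so there is no saddle point; optimal play is mixed.
Let General R play T with probability p. Expected payoff against 1: 1p + (-3)(1−p) = 4p − 3; against 2: (-4)p + 6(1−p) = −10p + 6.
Setting these equal: 4p − 3 = −10p + 6 ⇒ 14p = 9 ⇒ p = 9/14, and the value is (4)·(9/14) − 3 = -3/7.
For General C: with q = P(1), equating T's and B's payoffs gives 5q − 4 = −9q + 6 ⇒ q = 5/7.

9/14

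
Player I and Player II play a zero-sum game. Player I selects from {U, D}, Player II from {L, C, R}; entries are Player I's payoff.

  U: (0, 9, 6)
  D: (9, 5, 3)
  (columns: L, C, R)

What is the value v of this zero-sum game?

9/2

Row minima: U → 0, D → 3; maximin = 3.
Column maxima: L → 9, C → 9, R → 6; minimax = 6.
3 ≠ 6, so there is no saddle point; optimal play is mixed.
C is strictly dominated by R (it gives Player I strictly more in every row), so Player II never plays it.
On the remaining 2×2 (U, D vs L, R):
Let Player I play U with probability p. Expected payoff against L: 0p + 9(1−p) = −9p + 9; against R: 6p + 3(1−p) = 3p + 3.
Setting these equal: −9p + 9 = 3p + 3 ⇒ −12p = -6 ⇒ p = 1/2, and the value is (-9)·(1/2) + 9 = 9/2.
For Player II: with q = P(L), equating U's and D's payoffs gives −6q + 6 = 6q + 3 ⇒ q = 1/4.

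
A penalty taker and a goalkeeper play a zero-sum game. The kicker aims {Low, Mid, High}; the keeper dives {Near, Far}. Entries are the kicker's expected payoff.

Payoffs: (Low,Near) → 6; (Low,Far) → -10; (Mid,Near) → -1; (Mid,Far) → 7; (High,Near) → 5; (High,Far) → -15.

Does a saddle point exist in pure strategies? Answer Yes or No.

Row minima: Low → -10, Mid → -1, High → -15; maximin = -1.
Column maxima: Near → 6, Far → 7; minimax = 6.
-1 ≠ 6, so no pure-strategy equilibrium exists.

No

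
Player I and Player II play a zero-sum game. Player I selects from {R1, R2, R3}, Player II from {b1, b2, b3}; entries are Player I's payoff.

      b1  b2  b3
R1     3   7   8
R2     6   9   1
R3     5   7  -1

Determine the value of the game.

9/2

Row minima: R1 → 3, R2 → 1, R3 → -1; maximin = 3.
Column maxima: b1 → 6, b2 → 9, b3 → 8; minimax = 6.
3 ≠ 6, so there is no saddle point; optimal play is mixed.
R3 is strictly dominated by R2, so Player I never plays it.
b2 is strictly dominated by b1 (it gives Player I strictly more in every row), so Player II never plays it.
On the remaining 2×2 (R1, R2 vs b1, b3):
Let Player I play R1 with probability p. Expected payoff against b1: 3p + 6(1−p) = −3p + 6; against b3: 8p + 1(1−p) = 7p + 1.
Setting these equal: −3p + 6 = 7p + 1 ⇒ −10p = -5 ⇒ p = 1/2, and the value is (-3)·(1/2) + 6 = 9/2.
For Player II: with q = P(b1), equating R1's and R2's payoffs gives −5q + 8 = 5q + 1 ⇒ q = 7/10.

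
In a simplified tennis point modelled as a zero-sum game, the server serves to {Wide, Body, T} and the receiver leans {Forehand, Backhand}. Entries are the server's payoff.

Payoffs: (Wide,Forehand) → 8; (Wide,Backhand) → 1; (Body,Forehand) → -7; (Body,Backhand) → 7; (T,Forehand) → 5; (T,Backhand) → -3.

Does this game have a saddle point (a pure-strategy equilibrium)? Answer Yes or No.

Row minima: Wide → 1, Body → -7, T → -3; maximin = 1.
Column maxima: Forehand → 8, Backhand → 7; minimax = 7.
1 ≠ 7, so no pure-strategy equilibrium exists.

No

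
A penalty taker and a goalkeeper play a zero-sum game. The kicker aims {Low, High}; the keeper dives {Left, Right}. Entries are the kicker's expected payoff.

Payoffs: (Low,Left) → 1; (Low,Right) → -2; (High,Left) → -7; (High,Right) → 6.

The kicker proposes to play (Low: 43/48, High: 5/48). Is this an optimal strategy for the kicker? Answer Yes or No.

Against Left this mix gives (43/48)·1 + (5/48)·(-7) = 1/6.
Against Right this mix gives (43/48)·(-2) + (5/48)·6 = -7/6.
The keeper will play Right, holding the kicker to -7/6. Shifting weight toward the row that does better against Right would raise this floor (the equalizing mix achieves -1/2 against both Right and Left), so the proposed strategy is not optimal.

No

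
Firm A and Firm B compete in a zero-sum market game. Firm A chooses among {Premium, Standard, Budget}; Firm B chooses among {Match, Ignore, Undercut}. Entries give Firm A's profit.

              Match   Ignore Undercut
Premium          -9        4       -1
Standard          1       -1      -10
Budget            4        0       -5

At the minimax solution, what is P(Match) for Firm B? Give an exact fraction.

Row minima: Premium → -9, Standard → -10, Budget → -5; maximin = -5.
Column maxima: Match → 4, Ignore → 4, Undercut → -1; minimax = -1.
-5 ≠ -1, so there is no saddle point; optimal play is mixed.
Standard is strictly dominated by Budget, so Firm A never plays it.
Ignore is strictly dominated by Undercut (it gives Firm A strictly more in every row), so Firm B never plays it.
On the remaining 2×2 (Premium, Budget vs Match, Undercut):
Let Firm A play Premium with probability p. Expected payoff against Match: (-9)p + 4(1−p) = −13p + 4; against Undercut: (-1)p + (-5)(1−p) = 4p − 5.
Setting these equal: −13p + 4 = 4p − 5 ⇒ −17p = -9 ⇒ p = 9/17, and the value is (-13)·(9/17) + 4 = -49/17.
For Firm B: with q = P(Match), equating Premium's and Budget's payoffs gives −8q − 1 = 9q − 5 ⇒ q = 4/17.

4/17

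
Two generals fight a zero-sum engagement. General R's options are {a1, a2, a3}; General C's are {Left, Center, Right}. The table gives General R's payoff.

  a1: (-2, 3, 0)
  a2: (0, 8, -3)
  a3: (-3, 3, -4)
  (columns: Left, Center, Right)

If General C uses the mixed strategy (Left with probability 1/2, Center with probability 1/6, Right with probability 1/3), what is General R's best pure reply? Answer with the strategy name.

Expected payoff of a1: (1/2)·(-2) + (1/6)·3 + (1/3)·0 = -1/2.
Expected payoff of a2: (1/2)·0 + (1/6)·8 + (1/3)·(-3) = 1/3.
Expected payoff of a3: (1/2)·(-3) + (1/6)·3 + (1/3)·(-4) = -7/3.
The largest is 1/3, so General R's best response is a2.

a2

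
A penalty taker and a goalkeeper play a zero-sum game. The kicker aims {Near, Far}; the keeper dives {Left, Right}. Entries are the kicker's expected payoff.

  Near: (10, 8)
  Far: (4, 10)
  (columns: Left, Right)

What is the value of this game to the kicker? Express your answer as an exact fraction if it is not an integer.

Row minima: Near → 8, Far → 4; maximin = 8.
Column maxima: Left → 10, Right → 10; minimax = 10.
8 ≠ 10, so there is no saddle point; optimal play is mixed.
Let the kicker play Near with probability p. Expected payoff against Left: 10p + 4(1−p) = 6p + 4; against Right: 8p + 10(1−p) = −2p + 10.
Setting these equal: 6p + 4 = −2p + 10 ⇒ 8p = 6 ⇒ p = 3/4, and the value is (6)·(3/4) + 4 = 17/2.
For the keeper: with q = P(Left), equating Near's and Far's payoffs gives 2q + 8 = −6q + 10 ⇒ q = 1/4.

17/2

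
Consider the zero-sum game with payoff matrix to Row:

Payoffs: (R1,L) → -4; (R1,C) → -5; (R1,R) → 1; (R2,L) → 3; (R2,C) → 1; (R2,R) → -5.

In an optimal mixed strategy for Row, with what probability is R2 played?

Row minima: R1 → -5, R2 → -5; maximin = -5.
Column maxima: L → 3, C → 1, R → 1; minimax = 1.
-5 ≠ 1, so there is no saddle point; optimal play is mixed.
L is strictly dominated by C (it gives Row strictly more in every row), so Column never plays it.
On the remaining 2×2 (R1, R2 vs C, R):
Let Row play R1 with probability p. Expected payoff against C: (-5)p + 1(1−p) = −6p + 1; against R: 1p + (-5)(1−p) = 6p − 5.
Setting these equal: −6p + 1 = 6p − 5 ⇒ −12p = -6 ⇒ p = 1/2, and the value is (-6)·(1/2) + 1 = -2.
For Column: with q = P(C), equating R1's and R2's payoffs gives −6q + 1 = 6q − 5 ⇒ q = 1/2.

1/2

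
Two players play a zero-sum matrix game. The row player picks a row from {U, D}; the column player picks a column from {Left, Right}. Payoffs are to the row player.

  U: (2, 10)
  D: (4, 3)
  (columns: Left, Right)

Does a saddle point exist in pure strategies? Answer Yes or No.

Row minima: U → 2, D → 3; maximin = 3.
Column maxima: Left → 4, Right → 10; minimax = 4.
3 ≠ 4, so no pure-strategy equilibrium exists.

No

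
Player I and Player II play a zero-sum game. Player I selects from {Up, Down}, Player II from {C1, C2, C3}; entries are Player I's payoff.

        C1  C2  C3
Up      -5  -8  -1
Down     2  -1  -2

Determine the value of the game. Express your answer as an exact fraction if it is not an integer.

Row minima: Up → -8, Down → -2; maximin = -2.
Column maxima: C1 → 2, C2 → -1, C3 → -1; minimax = -1.
-2 ≠ -1, so there is no saddle point; optimal play is mixed.
C1 is strictly dominated by C2 (it gives Player I strictly more in every row), so Player II never plays it.
On the remaining 2×2 (Up, Down vs C2, C3):
Let Player I play Up with probability p. Expected payoff against C2: (-8)p + (-1)(1−p) = −7p − 1; against C3: (-1)p + (-2)(1−p) = p − 2.
Setting these equal: −7p − 1 = p − 2 ⇒ −8p = -1 ⇒ p = 1/8, and the value is (-7)·(1/8) − 1 = -15/8.
For Player II: with q = P(C2), equating Up's and Down's payoffs gives −7q − 1 = q − 2 ⇒ q = 1/8.

-15/8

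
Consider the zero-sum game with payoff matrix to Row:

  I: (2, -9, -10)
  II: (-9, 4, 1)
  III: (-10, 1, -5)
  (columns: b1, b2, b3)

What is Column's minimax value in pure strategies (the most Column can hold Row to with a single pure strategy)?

1

Column maxima: b1 → 2, b2 → 4, b3 → 1.
The smallest of these is 1.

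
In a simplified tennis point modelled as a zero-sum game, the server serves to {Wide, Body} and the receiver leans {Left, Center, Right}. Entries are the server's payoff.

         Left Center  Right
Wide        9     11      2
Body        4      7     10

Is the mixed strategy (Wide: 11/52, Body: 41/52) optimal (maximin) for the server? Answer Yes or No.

No

Against Left this mix gives (11/52)·9 + (41/52)·4 = 263/52.
Against Center this mix gives (11/52)·11 + (41/52)·7 = 102/13.
Against Right this mix gives (11/52)·2 + (41/52)·10 = 108/13.
The receiver will play Left, holding the server to 263/52. Shifting weight toward the row that does better against Left would raise this floor (the equalizing mix achieves 82/13 against both Left and Right), so the proposed strategy is not optimal.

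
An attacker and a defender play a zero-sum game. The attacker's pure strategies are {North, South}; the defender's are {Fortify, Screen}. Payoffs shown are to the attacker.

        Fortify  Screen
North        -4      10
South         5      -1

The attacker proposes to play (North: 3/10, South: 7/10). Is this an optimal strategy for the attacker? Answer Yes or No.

Against Fortify this mix gives (3/10)·(-4) + (7/10)·5 = 23/10.
Against Screen this mix gives (3/10)·10 + (7/10)·(-1) = 23/10.
All of the defender's active replies (Fortify, Screen) yield 23/10, and no column does worse for the attacker. The mix makes the defender indifferent and guarantees 23/10, so it is optimal.

Yes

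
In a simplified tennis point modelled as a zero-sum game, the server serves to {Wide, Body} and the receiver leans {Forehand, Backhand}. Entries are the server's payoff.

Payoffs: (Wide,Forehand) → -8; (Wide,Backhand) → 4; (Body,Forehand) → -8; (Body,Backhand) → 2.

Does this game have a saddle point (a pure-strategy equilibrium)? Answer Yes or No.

Yes

Row minima: Wide → -8, Body → -8; maximin = -8.
Column maxima: Forehand → -8, Backhand → 4; minimax = -8.
maximin = minimax = -8, so a saddle point exists.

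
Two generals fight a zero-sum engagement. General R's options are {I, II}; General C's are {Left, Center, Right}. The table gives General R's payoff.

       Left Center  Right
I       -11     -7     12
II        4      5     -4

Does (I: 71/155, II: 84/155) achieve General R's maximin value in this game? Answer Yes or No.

No

Against Left this mix gives (71/155)·(-11) + (84/155)·4 = -89/31.
Against Center this mix gives (71/155)·(-7) + (84/155)·5 = -77/155.
Against Right this mix gives (71/155)·12 + (84/155)·(-4) = 516/155.
General C will play Left, holding General R to -89/31. Shifting weight toward the row that does better against Left would raise this floor (the equalizing mix achieves 4/31 against both Left and Right), so the proposed strategy is not optimal.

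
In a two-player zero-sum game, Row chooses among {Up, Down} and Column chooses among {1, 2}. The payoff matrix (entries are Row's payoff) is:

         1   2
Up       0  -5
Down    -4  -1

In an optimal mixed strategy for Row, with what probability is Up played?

3/8

Row minima: Up → -5, Down → -4; maximin = -4.
Column maxima: 1 → 0, 2 → -1; minimax = -1.
-4 ≠ -1, so there is no saddle point; optimal play is mixed.
Let Row play Up with probability p. Expected payoff against 1: 0p + (-4)(1−p) = 4p − 4; against 2: (-5)p + (-1)(1−p) = −4p − 1.
Setting these equal: 4p − 4 = −4p − 1 ⇒ 8p = 3 ⇒ p = 3/8, and the value is (4)·(3/8) − 4 = -5/2.
For Column: with q = P(1), equating Up's and Down's payoffs gives 5q − 5 = −3q − 1 ⇒ q = 1/2.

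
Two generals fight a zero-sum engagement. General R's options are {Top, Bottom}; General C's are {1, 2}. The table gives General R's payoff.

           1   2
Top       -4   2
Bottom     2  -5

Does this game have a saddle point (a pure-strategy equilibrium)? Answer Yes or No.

No

Row minima: Top → -4, Bottom → -5; maximin = -4.
Column maxima: 1 → 2, 2 → 2; minimax = 2.
-4 ≠ 2, so no pure-strategy equilibrium exists.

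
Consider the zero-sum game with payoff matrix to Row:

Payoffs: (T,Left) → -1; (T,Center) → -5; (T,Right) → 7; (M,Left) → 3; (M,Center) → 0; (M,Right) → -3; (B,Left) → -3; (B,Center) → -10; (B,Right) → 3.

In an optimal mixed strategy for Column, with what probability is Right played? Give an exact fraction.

Row minima: T → -5, M → -3, B → -10; maximin = -3.
Column maxima: Left → 3, Center → 0, Right → 7; minimax = 0.
-3 ≠ 0, so there is no saddle point; optimal play is mixed.
B is strictly dominated by T, so Row never plays it.
Left is strictly dominated by Center (it gives Row strictly more in every row), so Column never plays it.
On the remaining 2×2 (T, M vs Center, Right):
Let Row play T with probability p. Expected payoff against Center: (-5)p + 0(1−p) = −5p; against Right: 7p + (-3)(1−p) = 10p − 3.
Setting these equal: −5p = 10p − 3 ⇒ −15p = -3 ⇒ p = 1/5, and the value is (-5)·(1/5) = -1.
For Column: with q = P(Center), equating T's and M's payoffs gives −12q + 7 = 3q − 3 ⇒ q = 2/3.

1/3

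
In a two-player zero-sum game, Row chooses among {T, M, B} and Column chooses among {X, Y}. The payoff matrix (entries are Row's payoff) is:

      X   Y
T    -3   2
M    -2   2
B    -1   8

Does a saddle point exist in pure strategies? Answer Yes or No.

Row minima: T → -3, M → -2, B → -1; maximin = -1.
Column maxima: X → -1, Y → 8; minimax = -1.
maximin = minimax = -1, so a saddle point exists.

Yes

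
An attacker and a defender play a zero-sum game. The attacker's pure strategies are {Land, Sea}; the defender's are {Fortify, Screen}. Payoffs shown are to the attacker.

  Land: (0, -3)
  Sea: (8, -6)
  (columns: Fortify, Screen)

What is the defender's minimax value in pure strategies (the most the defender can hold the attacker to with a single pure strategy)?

Column maxima: Fortify → 8, Screen → -3.
The smallest of these is -3.

-3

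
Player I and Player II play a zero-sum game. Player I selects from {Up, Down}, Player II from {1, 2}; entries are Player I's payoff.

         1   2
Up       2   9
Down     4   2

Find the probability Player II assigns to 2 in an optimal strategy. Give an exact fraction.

2/9

Row minima: Up → 2, Down → 2; maximin = 2.
Column maxima: 1 → 4, 2 → 9; minimax = 4.
2 ≠ 4, so there is no saddle point; optimal play is mixed.
Let Player I play Up with probability p. Expected payoff against 1: 2p + 4(1−p) = −2p + 4; against 2: 9p + 2(1−p) = 7p + 2.
Setting these equal: −2p + 4 = 7p + 2 ⇒ −9p = -2 ⇒ p = 2/9, and the value is (-2)·(2/9) + 4 = 32/9.
For Player II: with q = P(1), equating Up's and Down's payoffs gives −7q + 9 = 2q + 2 ⇒ q = 7/9.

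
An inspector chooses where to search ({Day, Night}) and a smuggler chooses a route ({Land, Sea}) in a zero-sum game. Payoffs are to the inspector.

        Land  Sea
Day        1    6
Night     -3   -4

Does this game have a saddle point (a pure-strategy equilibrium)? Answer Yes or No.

Row minima: Day → 1, Night → -4; maximin = 1.
Column maxima: Land → 1, Sea → 6; minimax = 1.
maximin = minimax = 1, so a saddle point exists.

Yes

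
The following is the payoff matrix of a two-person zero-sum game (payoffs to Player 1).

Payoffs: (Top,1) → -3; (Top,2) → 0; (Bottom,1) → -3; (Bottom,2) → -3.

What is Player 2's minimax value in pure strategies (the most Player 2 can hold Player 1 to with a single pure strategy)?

Column maxima: 1 → -3, 2 → 0.
The smallest of these is -3.

-3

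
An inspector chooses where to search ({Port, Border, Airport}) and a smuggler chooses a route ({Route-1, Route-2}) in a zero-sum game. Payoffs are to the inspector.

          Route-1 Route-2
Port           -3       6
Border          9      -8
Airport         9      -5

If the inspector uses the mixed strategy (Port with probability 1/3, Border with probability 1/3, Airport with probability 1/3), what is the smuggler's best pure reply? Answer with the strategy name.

If the smuggler plays Route-1, the inspector's expected payoff is (1/3)·(-3) + (1/3)·9 + (1/3)·9 = 5.
If the smuggler plays Route-2, the inspector's expected payoff is (1/3)·6 + (1/3)·(-8) + (1/3)·(-5) = -7/3.
The smuggler minimizes the inspector's payoff; the smallest is -7/3, so the best response is Route-2.

Route-2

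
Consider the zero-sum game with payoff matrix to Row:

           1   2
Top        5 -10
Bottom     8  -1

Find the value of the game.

Row minima: Top → -10, Bottom → -1; maximin = -1.
Column maxima: 1 → 8, 2 → -1; minimax = -1.
Since maximin = minimax = -1, there is a saddle point and the value is -1.

-1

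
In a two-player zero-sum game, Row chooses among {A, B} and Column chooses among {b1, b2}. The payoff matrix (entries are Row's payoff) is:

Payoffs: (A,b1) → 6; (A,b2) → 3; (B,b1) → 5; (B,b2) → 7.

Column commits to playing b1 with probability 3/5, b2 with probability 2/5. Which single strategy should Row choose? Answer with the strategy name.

B

Expected payoff of A: (3/5)·6 + (2/5)·3 = 24/5.
Expected payoff of B: (3/5)·5 + (2/5)·7 = 29/5.
The largest is 29/5, so Row's best response is B.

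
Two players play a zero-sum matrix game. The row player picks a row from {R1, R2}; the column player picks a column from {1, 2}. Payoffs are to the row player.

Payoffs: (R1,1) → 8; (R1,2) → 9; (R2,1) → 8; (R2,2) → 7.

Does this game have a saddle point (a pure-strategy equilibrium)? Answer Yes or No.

Yes

Row minima: R1 → 8, R2 → 7; maximin = 8.
Column maxima: 1 → 8, 2 → 9; minimax = 8.
maximin = minimax = 8, so a saddle point exists.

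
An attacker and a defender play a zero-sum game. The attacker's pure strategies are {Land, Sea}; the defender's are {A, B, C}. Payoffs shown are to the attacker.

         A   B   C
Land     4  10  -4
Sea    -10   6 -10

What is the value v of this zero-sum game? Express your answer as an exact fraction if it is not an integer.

-4

Row minima: Land → -4, Sea → -10; maximin = -4.
Column maxima: A → 4, B → 10, C → -4; minimax = -4.
Since maximin = minimax = -4, there is a saddle point and the value is -4.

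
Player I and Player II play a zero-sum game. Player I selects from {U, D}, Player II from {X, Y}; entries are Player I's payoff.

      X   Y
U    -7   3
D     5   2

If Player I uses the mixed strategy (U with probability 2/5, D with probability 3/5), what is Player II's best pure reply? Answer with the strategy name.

If Player II plays X, Player I's expected payoff is (2/5)·(-7) + (3/5)·5 = 1/5.
If Player II plays Y, Player I's expected payoff is (2/5)·3 + (3/5)·2 = 12/5.
Player II minimizes Player I's payoff; the smallest is 1/5, so the best response is X.

X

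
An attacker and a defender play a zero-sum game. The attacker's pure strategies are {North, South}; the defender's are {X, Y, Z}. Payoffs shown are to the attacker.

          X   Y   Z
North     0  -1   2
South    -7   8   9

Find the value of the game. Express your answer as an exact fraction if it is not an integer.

Row minima: North → -1, South → -7; maximin = -1.
Column maxima: X → 0, Y → 8, Z → 9; minimax = 0.
-1 ≠ 0, so there is no saddle point; optimal play is mixed.
Z is strictly dominated by X (it gives the attacker strictly more in every row), so the defender never plays it.
On the remaining 2×2 (North, South vs X, Y):
Let the attacker play North with probability p. Expected payoff against X: 0p + (-7)(1−p) = 7p − 7; against Y: (-1)p + 8(1−p) = −9p + 8.
Setting these equal: 7p − 7 = −9p + 8 ⇒ 16p = 15 ⇒ p = 15/16, and the value is (7)·(15/16) − 7 = -7/16.
For the defender: with q = P(X), equating North's and South's payoffs gives q − 1 = −15q + 8 ⇒ q = 9/16.

-7/16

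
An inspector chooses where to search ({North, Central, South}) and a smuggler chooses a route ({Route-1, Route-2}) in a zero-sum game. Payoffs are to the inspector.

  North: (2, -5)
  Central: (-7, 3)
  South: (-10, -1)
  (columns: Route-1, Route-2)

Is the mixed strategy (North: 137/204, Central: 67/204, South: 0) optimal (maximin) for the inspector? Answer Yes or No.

Against Route-1 this mix gives (137/204)·2 + (67/204)·(-7) = -65/68.
Against Route-2 this mix gives (137/204)·(-5) + (67/204)·3 = -121/51.
The smuggler will play Route-2, holding the inspector to -121/51. Shifting weight toward the row that does better against Route-2 would raise this floor (the equalizing mix achieves -29/17 against both Route-2 and Route-1), so the proposed strategy is not optimal.

No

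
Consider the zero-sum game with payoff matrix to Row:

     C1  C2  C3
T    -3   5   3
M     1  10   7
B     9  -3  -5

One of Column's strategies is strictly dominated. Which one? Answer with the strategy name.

C2

C3 holds Row's payoff strictly below C2 in every row: 3 < 5, 7 < 10, -5 < -3.
So C2 is strictly dominated for Column.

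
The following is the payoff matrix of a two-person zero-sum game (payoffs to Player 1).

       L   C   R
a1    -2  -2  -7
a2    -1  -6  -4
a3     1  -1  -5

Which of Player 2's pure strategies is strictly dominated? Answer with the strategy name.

L

R holds Player 1's payoff strictly below L in every row: -7 < -2, -4 < -1, -5 < 1.
So L is strictly dominated for Player 2.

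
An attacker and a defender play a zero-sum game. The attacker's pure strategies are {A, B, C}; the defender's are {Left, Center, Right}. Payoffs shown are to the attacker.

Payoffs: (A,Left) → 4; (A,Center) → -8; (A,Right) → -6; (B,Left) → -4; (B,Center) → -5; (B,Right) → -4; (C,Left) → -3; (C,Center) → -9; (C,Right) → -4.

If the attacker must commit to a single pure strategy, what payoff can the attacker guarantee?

-5

Row minima: A → -8, B → -5, C → -9.
The best of these is -5.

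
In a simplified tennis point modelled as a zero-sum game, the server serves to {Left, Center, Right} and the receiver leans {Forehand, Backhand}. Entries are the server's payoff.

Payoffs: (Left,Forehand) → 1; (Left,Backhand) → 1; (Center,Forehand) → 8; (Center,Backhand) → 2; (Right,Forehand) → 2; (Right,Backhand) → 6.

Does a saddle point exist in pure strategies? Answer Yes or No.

Row minima: Left → 1, Center → 2, Right → 2; maximin = 2.
Column maxima: Forehand → 8, Backhand → 6; minimax = 6.
2 ≠ 6, so no pure-strategy equilibrium exists.

No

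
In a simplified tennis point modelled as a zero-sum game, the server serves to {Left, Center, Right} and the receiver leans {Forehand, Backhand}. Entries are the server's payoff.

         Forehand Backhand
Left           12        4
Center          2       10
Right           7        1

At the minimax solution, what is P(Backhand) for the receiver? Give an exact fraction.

5/8

Row minima: Left → 4, Center → 2, Right → 1; maximin = 4.
Column maxima: Forehand → 12, Backhand → 10; minimax = 10.
4 ≠ 10, so there is no saddle point; optimal play is mixed.
Right is strictly dominated by Left, so the server never plays it.
On the remaining 2×2 (Left, Center vs Forehand, Backhand):
Let the server play Left with probability p. Expected payoff against Forehand: 12p + 2(1−p) = 10p + 2; against Backhand: 4p + 10(1−p) = −6p + 10.
Setting these equal: 10p + 2 = −6p + 10 ⇒ 16p = 8 ⇒ p = 1/2, and the value is (10)·(1/2) + 2 = 7.
For the receiver: with q = P(Forehand), equating Left's and Center's payoffs gives 8q + 4 = −8q + 10 ⇒ q = 3/8.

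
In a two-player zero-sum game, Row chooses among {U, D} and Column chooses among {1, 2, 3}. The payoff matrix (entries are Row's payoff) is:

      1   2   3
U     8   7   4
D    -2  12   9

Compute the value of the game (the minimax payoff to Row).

16/3

Row minima: U → 4, D → -2; maximin = 4.
Column maxima: 1 → 8, 2 → 12, 3 → 9; minimax = 8.
4 ≠ 8, so there is no saddle point; optimal play is mixed.
2 is strictly dominated by 3 (it gives Row strictly more in every row), so Column never plays it.
On the remaining 2×2 (U, D vs 1, 3):
Let Row play U with probability p. Expected payoff against 1: 8p + (-2)(1−p) = 10p − 2; against 3: 4p + 9(1−p) = −5p + 9.
Setting these equal: 10p − 2 = −5p + 9 ⇒ 15p = 11 ⇒ p = 11/15, and the value is (10)·(11/15) − 2 = 16/3.
For Column: with q = P(1), equating U's and D's payoffs gives 4q + 4 = −11q + 9 ⇒ q = 1/3.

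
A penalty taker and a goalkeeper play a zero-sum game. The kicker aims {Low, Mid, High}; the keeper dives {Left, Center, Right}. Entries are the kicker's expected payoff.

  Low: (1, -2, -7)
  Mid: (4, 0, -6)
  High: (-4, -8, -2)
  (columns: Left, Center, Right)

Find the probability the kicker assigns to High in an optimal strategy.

Row minima: Low → -7, Mid → -6, High → -8; maximin = -6.
Column maxima: Left → 4, Center → 0, Right → -2; minimax = -2.
-6 ≠ -2, so there is no saddle point; optimal play is mixed.
Low is strictly dominated by Mid, so the kicker never plays it.
Left is strictly dominated by Center (it gives the kicker strictly more in every row), so the keeper never plays it.
On the remaining 2×2 (Mid, High vs Center, Right):
Let the kicker play Mid with probability p. Expected payoff against Center: 0p + (-8)(1−p) = 8p − 8; against Right: (-6)p + (-2)(1−p) = −4p − 2.
Setting these equal: 8p − 8 = −4p − 2 ⇒ 12p = 6 ⇒ p = 1/2, and the value is (8)·(1/2) − 8 = -4.
For the keeper: with q = P(Center), equating Mid's and High's payoffs gives 6q − 6 = −6q − 2 ⇒ q = 1/3.

1/2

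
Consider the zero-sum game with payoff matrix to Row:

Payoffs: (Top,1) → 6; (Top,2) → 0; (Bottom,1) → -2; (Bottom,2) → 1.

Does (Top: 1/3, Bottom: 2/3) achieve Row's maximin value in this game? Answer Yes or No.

Against 1 this mix gives (1/3)·6 + (2/3)·(-2) = 2/3.
Against 2 this mix gives (1/3)·0 + (2/3)·1 = 2/3.
All of Column's active replies (1, 2) yield 2/3, and no column does worse for Row. The mix makes Column indifferent and guarantees 2/3, so it is optimal.

Yes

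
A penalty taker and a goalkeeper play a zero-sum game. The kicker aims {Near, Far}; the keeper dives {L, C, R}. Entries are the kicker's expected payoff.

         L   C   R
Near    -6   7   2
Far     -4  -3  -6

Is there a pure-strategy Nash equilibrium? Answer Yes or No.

No

Row minima: Near → -6, Far → -6; maximin = -6.
Column maxima: L → -4, C → 7, R → 2; minimax = -4.
-6 ≠ -4, so no pure-strategy equilibrium exists.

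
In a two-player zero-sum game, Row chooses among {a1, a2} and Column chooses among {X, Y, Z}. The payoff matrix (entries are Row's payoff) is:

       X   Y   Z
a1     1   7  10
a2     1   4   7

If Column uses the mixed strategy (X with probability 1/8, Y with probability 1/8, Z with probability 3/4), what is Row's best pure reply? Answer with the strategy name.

Expected payoff of a1: (1/8)·1 + (1/8)·7 + (3/4)·10 = 17/2.
Expected payoff of a2: (1/8)·1 + (1/8)·4 + (3/4)·7 = 47/8.
The largest is 17/2, so Row's best response is a1.

a1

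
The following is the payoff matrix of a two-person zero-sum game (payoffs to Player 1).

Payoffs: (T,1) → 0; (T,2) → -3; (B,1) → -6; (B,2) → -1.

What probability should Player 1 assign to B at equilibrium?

3/8

Row minima: T → -3, B → -6; maximin = -3.
Column maxima: 1 → 0, 2 → -1; minimax = -1.
-3 ≠ -1, so there is no saddle point; optimal play is mixed.
Let Player 1 play T with probability p. Expected payoff against 1: 0p + (-6)(1−p) = 6p − 6; against 2: (-3)p + (-1)(1−p) = −2p − 1.
Setting these equal: 6p − 6 = −2p − 1 ⇒ 8p = 5 ⇒ p = 5/8, and the value is (6)·(5/8) − 6 = -9/4.
For Player 2: with q = P(1), equating T's and B's payoffs gives 3q − 3 = −5q − 1 ⇒ q = 1/4.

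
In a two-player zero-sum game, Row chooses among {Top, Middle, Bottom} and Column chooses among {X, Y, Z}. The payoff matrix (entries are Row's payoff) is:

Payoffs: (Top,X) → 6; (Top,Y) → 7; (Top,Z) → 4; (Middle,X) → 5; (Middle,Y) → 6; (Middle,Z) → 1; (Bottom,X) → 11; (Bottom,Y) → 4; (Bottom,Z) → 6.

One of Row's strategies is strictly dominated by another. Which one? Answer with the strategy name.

Top gives a strictly higher payoff than Middle against every column: 6 > 5, 7 > 6, 4 > 1.
So Middle is strictly dominated and Row never plays it.

Middle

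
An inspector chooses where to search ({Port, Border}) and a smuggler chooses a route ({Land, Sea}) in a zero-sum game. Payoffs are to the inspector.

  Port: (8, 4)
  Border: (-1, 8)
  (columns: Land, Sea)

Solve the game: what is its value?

Row minima: Port → 4, Border → -1; maximin = 4.
Column maxima: Land → 8, Sea → 8; minimax = 8.
4 ≠ 8, so there is no saddle point; optimal play is mixed.
Let the inspector play Port with probability p. Expected payoff against Land: 8p + (-1)(1−p) = 9p − 1; against Sea: 4p + 8(1−p) = −4p + 8.
Setting these equal: 9p − 1 = −4p + 8 ⇒ 13p = 9 ⇒ p = 9/13, and the value is (9)·(9/13) − 1 = 68/13.
For the smuggler: with q = P(Land), equating Port's and Border's payoffs gives 4q + 4 = −9q + 8 ⇒ q = 4/13.

68/13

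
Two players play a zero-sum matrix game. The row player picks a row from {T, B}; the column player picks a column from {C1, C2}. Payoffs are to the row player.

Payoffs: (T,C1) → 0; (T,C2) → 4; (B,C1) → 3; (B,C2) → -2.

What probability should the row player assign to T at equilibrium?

Row minima: T → 0, B → -2; maximin = 0.
Column maxima: C1 → 3, C2 → 4; minimax = 3.
0 ≠ 3, so there is no saddle point; optimal play is mixed.
Let the row player play T with probability p. Expected payoff against C1: 0p + 3(1−p) = −3p + 3; against C2: 4p + (-2)(1−p) = 6p − 2.
Setting these equal: −3p + 3 = 6p − 2 ⇒ −9p = -5 ⇒ p = 5/9, and the value is (-3)·(5/9) + 3 = 4/3.
For the column player: with q = P(C1), equating T's and B's payoffs gives −4q + 4 = 5q − 2 ⇒ q = 2/3.

5/9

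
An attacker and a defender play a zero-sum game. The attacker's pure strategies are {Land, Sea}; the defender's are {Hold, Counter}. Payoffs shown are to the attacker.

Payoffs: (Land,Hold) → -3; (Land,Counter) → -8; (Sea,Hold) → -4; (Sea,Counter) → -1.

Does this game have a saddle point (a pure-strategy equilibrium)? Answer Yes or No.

No

Row minima: Land → -8, Sea → -4; maximin = -4.
Column maxima: Hold → -3, Counter → -1; minimax = -3.
-4 ≠ -3, so no pure-strategy equilibrium exists.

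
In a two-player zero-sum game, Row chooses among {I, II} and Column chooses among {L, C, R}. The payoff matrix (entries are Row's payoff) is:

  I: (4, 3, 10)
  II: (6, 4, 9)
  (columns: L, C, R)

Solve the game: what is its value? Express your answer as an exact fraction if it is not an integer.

Row minima: I → 3, II → 4; maximin = 4.
Column maxima: L → 6, C → 4, R → 10; minimax = 4.
Since maximin = minimax = 4, there is a saddle point and the value is 4.

4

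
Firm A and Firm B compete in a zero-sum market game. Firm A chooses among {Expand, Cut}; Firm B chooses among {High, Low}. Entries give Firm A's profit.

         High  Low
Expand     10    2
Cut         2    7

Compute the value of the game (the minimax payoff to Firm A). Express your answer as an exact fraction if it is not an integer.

Row minima: Expand → 2, Cut → 2; maximin = 2.
Column maxima: High → 10, Low → 7; minimax = 7.
2 ≠ 7, so there is no saddle point; optimal play is mixed.
Let Firm A play Expand with probability p. Expected payoff against High: 10p + 2(1−p) = 8p + 2; against Low: 2p + 7(1−p) = −5p + 7.
Setting these equal: 8p + 2 = −5p + 7 ⇒ 13p = 5 ⇒ p = 5/13, and the value is (8)·(5/13) + 2 = 66/13.
For Firm B: with q = P(High), equating Expand's and Cut's payoffs gives 8q + 2 = −5q + 7 ⇒ q = 5/13.

66/13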